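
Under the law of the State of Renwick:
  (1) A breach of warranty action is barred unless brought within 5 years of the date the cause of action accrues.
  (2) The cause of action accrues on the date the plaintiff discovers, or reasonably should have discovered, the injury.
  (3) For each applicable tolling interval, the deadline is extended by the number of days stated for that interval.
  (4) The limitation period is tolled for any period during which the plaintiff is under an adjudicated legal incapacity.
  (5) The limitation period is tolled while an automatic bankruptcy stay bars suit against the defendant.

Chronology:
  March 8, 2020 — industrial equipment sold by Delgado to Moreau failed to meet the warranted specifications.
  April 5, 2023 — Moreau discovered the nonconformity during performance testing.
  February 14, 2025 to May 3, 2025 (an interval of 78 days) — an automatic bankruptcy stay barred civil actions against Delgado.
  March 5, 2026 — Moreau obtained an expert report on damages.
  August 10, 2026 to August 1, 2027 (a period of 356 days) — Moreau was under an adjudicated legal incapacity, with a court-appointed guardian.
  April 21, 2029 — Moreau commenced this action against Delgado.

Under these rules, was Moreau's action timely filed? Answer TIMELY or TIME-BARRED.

TIMELY

The claim did not accrue until Moreau discovered the injury on April 5, 2023; the March 8, 2020 act date does not start the clock under the stated rule.
The untolled deadline — 5 years after April 5, 2023 — is April 5, 2028.
The period was tolled for 78 days by the automatic bankruptcy stay (February 14, 2025 to May 3, 2025), pushing the deadline to June 22, 2028.
The plaintiff's legal incapacity from August 10, 2026 to August 1, 2027 tolled the period for 356 days, extending the deadline to June 13, 2029.
None of the other events listed affects the running of the period under the stated rules.
Filing on April 21, 2029 beat the June 13, 2029 deadline — the action is timely.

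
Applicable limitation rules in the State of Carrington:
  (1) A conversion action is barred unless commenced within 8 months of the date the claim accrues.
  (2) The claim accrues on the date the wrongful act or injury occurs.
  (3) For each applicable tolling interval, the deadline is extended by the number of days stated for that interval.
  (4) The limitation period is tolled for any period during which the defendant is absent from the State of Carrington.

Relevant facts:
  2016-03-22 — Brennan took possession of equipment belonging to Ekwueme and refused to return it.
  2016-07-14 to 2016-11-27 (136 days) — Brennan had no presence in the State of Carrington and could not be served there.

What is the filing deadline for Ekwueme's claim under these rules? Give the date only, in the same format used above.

The claim accrued on 2016-03-22, when the wrongful act occurred.
8 months from 2016-03-22 is 2016-11-22.
Because the defendant's absence from the jurisdiction ran from 2016-07-14 to 2016-11-27, the deadline is extended by 136 days to 2017-04-07.

2017-04-07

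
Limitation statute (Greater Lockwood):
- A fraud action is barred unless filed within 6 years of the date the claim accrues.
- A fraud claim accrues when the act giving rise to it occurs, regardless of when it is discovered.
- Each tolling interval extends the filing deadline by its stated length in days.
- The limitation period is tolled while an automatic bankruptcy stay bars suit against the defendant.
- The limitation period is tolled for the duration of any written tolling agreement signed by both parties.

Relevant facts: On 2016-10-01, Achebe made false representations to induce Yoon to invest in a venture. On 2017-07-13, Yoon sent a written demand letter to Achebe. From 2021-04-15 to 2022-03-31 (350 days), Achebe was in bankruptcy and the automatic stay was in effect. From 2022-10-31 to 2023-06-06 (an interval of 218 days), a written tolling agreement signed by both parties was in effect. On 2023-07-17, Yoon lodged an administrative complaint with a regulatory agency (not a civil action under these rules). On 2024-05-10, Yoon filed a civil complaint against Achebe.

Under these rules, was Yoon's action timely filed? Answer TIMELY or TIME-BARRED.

The claim accrued on 2016-10-01, the date of the act.
Adding the 6 years base period to 2016-10-01 gives a deadline of 2022-10-01, before any tolling.
The automatic bankruptcy stay from 2021-04-15 to 2022-03-31 tolled the period for 350 days, extending the deadline to 2023-09-16.
The period was tolled for 218 days by the written tolling agreement (2022-10-31 to 2023-06-06), pushing the deadline to 2024-04-21.
The other events in the timeline have no effect on the limitation period under the stated rules.
Yoon filed on 2024-05-10, after the 2024-04-21 deadline, so the action is time-barred.

TIME-BARRED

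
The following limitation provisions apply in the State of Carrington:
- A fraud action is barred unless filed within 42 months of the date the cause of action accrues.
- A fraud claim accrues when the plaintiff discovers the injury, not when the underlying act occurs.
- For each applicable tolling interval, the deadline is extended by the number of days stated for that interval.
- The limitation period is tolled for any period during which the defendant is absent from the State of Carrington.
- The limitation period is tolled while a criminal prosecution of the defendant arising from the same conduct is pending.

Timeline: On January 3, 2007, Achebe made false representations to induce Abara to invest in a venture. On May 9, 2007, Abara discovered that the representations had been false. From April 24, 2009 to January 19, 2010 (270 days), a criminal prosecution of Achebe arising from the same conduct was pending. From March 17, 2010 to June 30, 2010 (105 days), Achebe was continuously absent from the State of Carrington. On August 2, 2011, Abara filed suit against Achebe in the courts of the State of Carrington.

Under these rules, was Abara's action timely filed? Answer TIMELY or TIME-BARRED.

Under the discovery rule, the claim accrued on May 9, 2007, when Abara discovered the injury — not on the January 3, 2007 date of the underlying act.
Adding the 42 months base period to May 9, 2007 gives a deadline of November 9, 2010, before any tolling.
Because the pending criminal prosecution ran from April 24, 2009 to January 19, 2010, the deadline is extended by 270 days to August 6, 2011.
Because the defendant's absence from the jurisdiction ran from March 17, 2010 to June 30, 2010, the deadline is extended by 105 days to November 19, 2011.
The August 2, 2011 filing precedes the November 19, 2011 deadline; the claim is timely.

TIMELY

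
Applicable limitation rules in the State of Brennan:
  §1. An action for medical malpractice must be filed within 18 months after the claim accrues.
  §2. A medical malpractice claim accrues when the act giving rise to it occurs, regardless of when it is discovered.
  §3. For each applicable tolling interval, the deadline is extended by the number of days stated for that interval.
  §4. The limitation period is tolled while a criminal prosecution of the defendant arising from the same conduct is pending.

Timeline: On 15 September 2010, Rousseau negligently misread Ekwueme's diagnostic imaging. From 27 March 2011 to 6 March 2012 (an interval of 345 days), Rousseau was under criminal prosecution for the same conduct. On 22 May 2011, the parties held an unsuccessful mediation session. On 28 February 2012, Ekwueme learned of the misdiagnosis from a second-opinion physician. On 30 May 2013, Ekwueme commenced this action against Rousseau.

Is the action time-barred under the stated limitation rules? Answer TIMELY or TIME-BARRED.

TIME-BARRED

The claim accrued on 15 September 2010, when the wrongful act occurred; under the stated occurrence rule the 28 February 2012 discovery does not delay accrual.
The untolled deadline — 18 months after 15 September 2010 — is 15 March 2012.
The pending criminal prosecution from 27 March 2011 to 6 March 2012 tolled the period for 345 days, extending the deadline to 23 February 2013.
None of the other events listed affects the running of the period under the stated rules.
The 30 May 2013 filing falls after the 23 February 2013 deadline; the claim is time-barred.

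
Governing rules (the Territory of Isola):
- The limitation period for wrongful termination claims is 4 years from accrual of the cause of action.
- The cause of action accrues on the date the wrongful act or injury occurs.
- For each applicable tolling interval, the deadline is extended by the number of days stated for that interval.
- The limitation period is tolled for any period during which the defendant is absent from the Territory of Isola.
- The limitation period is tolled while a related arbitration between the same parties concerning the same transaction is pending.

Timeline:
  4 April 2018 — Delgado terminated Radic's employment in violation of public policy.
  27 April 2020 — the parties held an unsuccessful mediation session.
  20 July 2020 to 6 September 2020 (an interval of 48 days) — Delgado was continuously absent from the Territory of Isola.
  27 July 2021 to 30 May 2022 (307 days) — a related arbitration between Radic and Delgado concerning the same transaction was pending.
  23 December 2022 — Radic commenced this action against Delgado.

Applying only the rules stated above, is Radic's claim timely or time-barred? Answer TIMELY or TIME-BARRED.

The claim accrued on 4 April 2018, when the wrongful act occurred.
4 years from 4 April 2018 is 4 April 2022.
The defendant's absence from the jurisdiction from 20 July 2020 to 6 September 2020 tolled the period for 48 days, extending the deadline to 22 May 2022.
Because the pending related arbitration ran from 27 July 2021 to 30 May 2022, the deadline is extended by 307 days to 25 March 2023.
The other events in the timeline have no effect on the limitation period under the stated rules.
Filing on 23 December 2022 beat the 25 March 2023 deadline — the action is timely.

TIMELY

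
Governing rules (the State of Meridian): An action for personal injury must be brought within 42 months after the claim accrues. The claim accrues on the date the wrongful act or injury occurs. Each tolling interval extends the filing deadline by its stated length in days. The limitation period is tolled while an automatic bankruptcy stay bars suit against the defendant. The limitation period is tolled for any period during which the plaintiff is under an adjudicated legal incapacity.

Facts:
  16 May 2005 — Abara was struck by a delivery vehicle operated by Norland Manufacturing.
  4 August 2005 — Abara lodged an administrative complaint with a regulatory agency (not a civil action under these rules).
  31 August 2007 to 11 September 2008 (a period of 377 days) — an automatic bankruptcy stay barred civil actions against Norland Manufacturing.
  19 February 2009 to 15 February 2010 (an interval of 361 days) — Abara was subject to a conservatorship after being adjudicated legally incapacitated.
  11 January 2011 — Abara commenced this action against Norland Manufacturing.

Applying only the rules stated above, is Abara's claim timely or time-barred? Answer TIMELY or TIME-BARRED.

TIME-BARRED

The claim accrued on 16 May 2005, the date of the act.
Adding the 42 months base period to 16 May 2005 gives a deadline of 16 November 2008, before any tolling.
The automatic bankruptcy stay from 31 August 2007 to 11 September 2008 tolled the period for 377 days, extending the deadline to 28 November 2009.
The plaintiff's legal incapacity from 19 February 2009 to 15 February 2010 tolled the period for 361 days, extending the deadline to 24 November 2010.
Nothing else in the chronology tolls or restarts the period.
The 11 January 2011 filing falls after the 24 November 2010 deadline; the claim is time-barred.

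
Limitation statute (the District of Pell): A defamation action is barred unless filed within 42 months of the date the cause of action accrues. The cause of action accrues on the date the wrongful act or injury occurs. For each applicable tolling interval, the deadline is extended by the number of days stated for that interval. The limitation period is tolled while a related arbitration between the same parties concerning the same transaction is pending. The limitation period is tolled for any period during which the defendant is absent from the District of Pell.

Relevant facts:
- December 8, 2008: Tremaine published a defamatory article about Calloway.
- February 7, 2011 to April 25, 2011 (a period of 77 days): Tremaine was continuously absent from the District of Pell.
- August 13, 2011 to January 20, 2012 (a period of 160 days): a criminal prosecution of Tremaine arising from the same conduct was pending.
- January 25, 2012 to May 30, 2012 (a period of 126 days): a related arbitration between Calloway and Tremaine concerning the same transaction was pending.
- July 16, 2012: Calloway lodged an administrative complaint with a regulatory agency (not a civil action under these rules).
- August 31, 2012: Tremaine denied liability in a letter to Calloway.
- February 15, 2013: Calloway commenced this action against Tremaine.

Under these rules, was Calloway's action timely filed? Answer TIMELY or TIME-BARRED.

The claim accrued on December 8, 2008, when the wrongful act occurred.
42 months from December 8, 2008 is June 8, 2012.
The period was tolled for 77 days by the defendant's absence from the jurisdiction (February 7, 2011 to April 25, 2011), pushing the deadline to August 24, 2012.
The pending related arbitration from January 25, 2012 to May 30, 2012 tolled the period for 126 days, extending the deadline to December 28, 2012.
No stated provision tolls the period for a criminal prosecution, so the interval from August 13, 2011 to January 20, 2012 has no effect on the deadline.
Nothing else in the chronology tolls or restarts the period.
Filing on February 15, 2013 missed the December 28, 2012 deadline — the action is time-barred.

TIME-BARRED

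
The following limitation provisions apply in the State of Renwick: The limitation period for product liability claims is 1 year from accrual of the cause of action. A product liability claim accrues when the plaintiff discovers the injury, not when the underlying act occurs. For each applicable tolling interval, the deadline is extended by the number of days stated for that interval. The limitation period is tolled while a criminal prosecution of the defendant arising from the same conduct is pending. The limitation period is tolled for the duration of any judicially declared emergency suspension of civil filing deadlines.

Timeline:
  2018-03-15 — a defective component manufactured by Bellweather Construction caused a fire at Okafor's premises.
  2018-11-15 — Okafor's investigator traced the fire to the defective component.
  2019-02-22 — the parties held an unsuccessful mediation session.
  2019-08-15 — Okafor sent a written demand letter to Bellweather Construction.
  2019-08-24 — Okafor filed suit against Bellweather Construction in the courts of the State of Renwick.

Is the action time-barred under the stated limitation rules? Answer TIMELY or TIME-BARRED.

TIMELY

The claim did not accrue until Okafor discovered the injury on 2018-11-15; the 2018-03-15 act date does not start the clock under the stated rule.
Adding the 1 year base period to 2018-11-15 gives a deadline of 2019-11-15, before any tolling.
Nothing else in the chronology tolls or restarts the period.
Okafor filed on 2019-08-24, before the 2019-11-15 deadline, so the action is timely.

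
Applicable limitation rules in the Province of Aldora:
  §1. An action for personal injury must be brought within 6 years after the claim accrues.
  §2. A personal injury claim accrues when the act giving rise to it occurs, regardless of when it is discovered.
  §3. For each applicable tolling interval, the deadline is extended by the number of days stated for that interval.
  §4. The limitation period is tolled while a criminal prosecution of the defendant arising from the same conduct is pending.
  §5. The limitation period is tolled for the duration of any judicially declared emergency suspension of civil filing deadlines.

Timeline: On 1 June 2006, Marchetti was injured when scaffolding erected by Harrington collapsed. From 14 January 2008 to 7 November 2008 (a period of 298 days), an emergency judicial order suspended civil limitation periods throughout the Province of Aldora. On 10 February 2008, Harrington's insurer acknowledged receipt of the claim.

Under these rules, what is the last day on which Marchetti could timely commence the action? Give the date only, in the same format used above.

The limitation period began to run on 1 June 2006.
Adding the 6 years base period to 1 June 2006 gives a deadline of 1 June 2012, before any tolling.
The emergency suspension of filing deadlines from 14 January 2008 to 7 November 2008 tolled the period for 298 days, extending the deadline to 26 March 2013.
Nothing else in the chronology tolls or restarts the period.

26 March 2013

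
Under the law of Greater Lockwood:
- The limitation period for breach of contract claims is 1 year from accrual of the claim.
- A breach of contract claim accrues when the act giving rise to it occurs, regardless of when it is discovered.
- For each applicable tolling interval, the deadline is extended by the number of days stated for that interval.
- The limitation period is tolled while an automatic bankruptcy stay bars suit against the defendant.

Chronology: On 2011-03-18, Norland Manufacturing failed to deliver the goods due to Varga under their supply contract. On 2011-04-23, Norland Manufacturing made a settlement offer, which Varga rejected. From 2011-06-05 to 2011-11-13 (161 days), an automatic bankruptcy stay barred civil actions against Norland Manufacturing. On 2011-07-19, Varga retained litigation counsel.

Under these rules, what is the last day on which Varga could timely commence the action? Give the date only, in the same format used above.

2012-08-26

The claim accrued on 2011-03-18, when the wrongful act occurred.
The untolled deadline — 1 year after 2011-03-18 — is 2012-03-18.
The period was tolled for 161 days by the automatic bankruptcy stay (2011-06-05 to 2011-11-13), pushing the deadline to 2012-08-26.
None of the other events listed affects the running of the period under the stated rules.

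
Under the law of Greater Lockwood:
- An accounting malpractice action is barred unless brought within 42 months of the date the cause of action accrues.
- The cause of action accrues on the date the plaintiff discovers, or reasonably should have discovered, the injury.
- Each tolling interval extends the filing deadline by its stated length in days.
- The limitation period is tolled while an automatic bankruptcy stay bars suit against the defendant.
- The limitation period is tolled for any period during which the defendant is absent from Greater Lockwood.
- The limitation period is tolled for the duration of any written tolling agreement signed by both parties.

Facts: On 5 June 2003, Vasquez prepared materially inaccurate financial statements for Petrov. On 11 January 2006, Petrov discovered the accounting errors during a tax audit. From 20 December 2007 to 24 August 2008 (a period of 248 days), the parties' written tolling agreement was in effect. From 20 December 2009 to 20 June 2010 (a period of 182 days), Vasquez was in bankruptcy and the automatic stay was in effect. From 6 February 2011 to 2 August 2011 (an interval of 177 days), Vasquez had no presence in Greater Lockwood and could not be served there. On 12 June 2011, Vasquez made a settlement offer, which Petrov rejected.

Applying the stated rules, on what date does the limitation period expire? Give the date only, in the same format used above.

14 September 2010

Under the discovery rule, the claim accrued on 11 January 2006, when Petrov discovered the injury — not on the 5 June 2003 date of the underlying act.
The untolled deadline — 42 months after 11 January 2006 — is 11 July 2009.
Because the written tolling agreement ran from 20 December 2007 to 24 August 2008, the deadline is extended by 248 days to 16 March 2010.
Because the automatic bankruptcy stay ran from 20 December 2009 to 20 June 2010, the deadline is extended by 182 days to 14 September 2010.
The defendant's absence from the jurisdiction starting 6 February 2011 came too late — the period had run on 14 September 2010 — and so does not extend the deadline.
None of the other events listed affects the running of the period under the stated rules.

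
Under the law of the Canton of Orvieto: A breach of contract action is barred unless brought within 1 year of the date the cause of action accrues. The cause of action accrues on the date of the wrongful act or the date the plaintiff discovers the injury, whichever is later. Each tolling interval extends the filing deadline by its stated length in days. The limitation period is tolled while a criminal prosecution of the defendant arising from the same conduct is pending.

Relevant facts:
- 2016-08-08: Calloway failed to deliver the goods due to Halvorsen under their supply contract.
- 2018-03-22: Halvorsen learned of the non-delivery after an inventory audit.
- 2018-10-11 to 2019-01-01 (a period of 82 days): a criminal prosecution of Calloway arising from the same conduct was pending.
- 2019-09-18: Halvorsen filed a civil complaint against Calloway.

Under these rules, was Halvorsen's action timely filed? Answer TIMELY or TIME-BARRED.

Because discovery on 2018-03-22 post-dates the 2016-08-08 act, accrual under the later-of rule falls on 2018-03-22.
The untolled deadline — 1 year after 2018-03-22 — is 2019-03-22.
Because the pending criminal prosecution ran from 2018-10-11 to 2019-01-01, the deadline is extended by 82 days to 2019-06-12.
Halvorsen filed on 2019-09-18, after the 2019-06-12 deadline, so the action is time-barred.

TIME-BARRED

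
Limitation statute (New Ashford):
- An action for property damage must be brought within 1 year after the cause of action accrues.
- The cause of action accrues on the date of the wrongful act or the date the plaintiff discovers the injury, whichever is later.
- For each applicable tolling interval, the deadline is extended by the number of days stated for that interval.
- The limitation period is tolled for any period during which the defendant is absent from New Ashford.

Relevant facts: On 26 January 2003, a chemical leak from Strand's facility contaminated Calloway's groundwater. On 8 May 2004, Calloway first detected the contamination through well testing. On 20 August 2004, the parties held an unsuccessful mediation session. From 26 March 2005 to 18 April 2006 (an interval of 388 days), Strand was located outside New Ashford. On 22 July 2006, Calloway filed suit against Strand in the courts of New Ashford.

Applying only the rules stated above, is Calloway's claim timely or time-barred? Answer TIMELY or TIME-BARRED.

TIME-BARRED

The claim accrued on 8 May 2004 — the later of the 26 January 2003 act and the 8 May 2004 discovery.
1 year from 8 May 2004 is 8 May 2005.
Because the defendant's absence from the jurisdiction ran from 26 March 2005 to 18 April 2006, the deadline is extended by 388 days to 31 May 2006.
The other events in the timeline have no effect on the limitation period under the stated rules.
Filing on 22 July 2006 missed the 31 May 2006 deadline — the action is time-barred.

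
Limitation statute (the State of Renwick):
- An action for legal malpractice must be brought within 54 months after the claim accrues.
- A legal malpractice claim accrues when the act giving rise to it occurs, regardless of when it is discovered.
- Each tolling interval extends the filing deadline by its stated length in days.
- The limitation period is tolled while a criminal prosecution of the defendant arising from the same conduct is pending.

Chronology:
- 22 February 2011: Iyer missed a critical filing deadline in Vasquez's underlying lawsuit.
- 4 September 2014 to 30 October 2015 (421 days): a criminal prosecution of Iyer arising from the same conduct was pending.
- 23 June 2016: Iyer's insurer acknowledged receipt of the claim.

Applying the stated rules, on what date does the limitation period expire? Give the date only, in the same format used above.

16 October 2016

The limitation period began to run on 22 February 2011.
Adding the 54 months base period to 22 February 2011 gives a deadline of 22 August 2015, before any tolling.
The period was tolled for 421 days by the pending criminal prosecution (4 September 2014 to 30 October 2015), pushing the deadline to 16 October 2016.
Nothing else in the chronology tolls or restarts the period.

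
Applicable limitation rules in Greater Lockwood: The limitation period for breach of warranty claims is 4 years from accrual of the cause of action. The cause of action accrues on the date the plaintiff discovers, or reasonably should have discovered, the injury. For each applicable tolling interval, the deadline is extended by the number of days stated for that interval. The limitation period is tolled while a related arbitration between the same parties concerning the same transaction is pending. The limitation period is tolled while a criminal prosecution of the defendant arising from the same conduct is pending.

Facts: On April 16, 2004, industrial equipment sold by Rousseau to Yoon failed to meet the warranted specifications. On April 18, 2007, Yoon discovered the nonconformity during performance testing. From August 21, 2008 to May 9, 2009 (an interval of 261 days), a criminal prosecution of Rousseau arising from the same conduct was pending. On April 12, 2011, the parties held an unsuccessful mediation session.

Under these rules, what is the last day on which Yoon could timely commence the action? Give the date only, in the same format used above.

January 4, 2012

Accrual is tied to discovery, so the period began on April 18, 2007 rather than on April 16, 2004 when the act occurred.
Adding the 4 years base period to April 18, 2007 gives a deadline of April 18, 2011, before any tolling.
The period was tolled for 261 days by the pending criminal prosecution (August 21, 2008 to May 9, 2009), pushing the deadline to January 4, 2012.
Nothing else in the chronology tolls or restarts the period.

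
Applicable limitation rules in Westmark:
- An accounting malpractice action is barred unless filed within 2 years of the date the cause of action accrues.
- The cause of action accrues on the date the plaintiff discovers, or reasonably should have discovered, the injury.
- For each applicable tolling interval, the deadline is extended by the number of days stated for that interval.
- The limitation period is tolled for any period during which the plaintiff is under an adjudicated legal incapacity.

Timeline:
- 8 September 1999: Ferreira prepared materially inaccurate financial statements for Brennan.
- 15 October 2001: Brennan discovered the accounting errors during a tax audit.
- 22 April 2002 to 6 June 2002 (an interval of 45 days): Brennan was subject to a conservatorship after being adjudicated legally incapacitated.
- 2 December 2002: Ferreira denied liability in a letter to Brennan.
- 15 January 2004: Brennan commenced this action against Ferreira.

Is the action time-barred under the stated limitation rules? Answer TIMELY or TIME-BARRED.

TIME-BARRED

Under the discovery rule, the claim accrued on 15 October 2001, when Brennan discovered the injury — not on the 8 September 1999 date of the underlying act.
Adding the 2 years base period to 15 October 2001 gives a deadline of 15 October 2003, before any tolling.
The plaintiff's legal incapacity from 22 April 2002 to 6 June 2002 tolled the period for 45 days, extending the deadline to 29 November 2003.
The other events in the timeline have no effect on the limitation period under the stated rules.
The 15 January 2004 filing falls after the 29 November 2003 deadline; the claim is time-barred.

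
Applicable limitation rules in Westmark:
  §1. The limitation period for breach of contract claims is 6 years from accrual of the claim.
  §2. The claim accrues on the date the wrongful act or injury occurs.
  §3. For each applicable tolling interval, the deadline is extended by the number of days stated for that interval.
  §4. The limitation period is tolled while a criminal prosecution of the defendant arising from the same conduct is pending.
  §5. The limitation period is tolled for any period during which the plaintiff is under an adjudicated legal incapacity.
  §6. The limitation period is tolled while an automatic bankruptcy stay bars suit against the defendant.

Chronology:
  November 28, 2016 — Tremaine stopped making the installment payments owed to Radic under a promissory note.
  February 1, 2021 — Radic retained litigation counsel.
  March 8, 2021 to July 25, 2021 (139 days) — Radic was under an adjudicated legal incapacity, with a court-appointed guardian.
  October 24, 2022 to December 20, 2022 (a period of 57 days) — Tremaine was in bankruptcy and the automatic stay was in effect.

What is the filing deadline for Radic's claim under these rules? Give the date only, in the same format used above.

June 12, 2023

The claim accrued on November 28, 2016, when the wrongful act occurred.
6 years from November 28, 2016 is November 28, 2022.
Because the plaintiff's legal incapacity ran from March 8, 2021 to July 25, 2021, the deadline is extended by 139 days to April 16, 2023.
Because the automatic bankruptcy stay ran from October 24, 2022 to December 20, 2022, the deadline is extended by 57 days to June 12, 2023.
The other events in the timeline have no effect on the limitation period under the stated rules.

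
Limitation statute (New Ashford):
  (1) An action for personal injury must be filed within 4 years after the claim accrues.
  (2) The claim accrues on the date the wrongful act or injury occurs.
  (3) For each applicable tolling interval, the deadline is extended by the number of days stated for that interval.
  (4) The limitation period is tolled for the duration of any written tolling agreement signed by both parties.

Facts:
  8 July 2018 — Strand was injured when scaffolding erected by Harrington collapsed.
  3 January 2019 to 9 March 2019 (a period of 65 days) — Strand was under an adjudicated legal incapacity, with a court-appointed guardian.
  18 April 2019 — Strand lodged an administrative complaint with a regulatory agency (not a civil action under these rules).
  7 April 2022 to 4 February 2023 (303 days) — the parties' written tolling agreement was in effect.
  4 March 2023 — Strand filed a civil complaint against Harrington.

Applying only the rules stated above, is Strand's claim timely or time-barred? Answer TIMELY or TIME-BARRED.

TIMELY

The limitation period began to run on 8 July 2018.
The untolled deadline — 4 years after 8 July 2018 — is 8 July 2022.
The written tolling agreement from 7 April 2022 to 4 February 2023 tolled the period for 303 days, extending the deadline to 7 May 2023.
The plaintiff's legal incapacity from 3 January 2019 to 9 March 2019 does not toll the period, because no stated rule makes the plaintiff's incapacity a tolling event.
Nothing else in the chronology tolls or restarts the period.
The 4 March 2023 filing precedes the 7 May 2023 deadline; the claim is timely.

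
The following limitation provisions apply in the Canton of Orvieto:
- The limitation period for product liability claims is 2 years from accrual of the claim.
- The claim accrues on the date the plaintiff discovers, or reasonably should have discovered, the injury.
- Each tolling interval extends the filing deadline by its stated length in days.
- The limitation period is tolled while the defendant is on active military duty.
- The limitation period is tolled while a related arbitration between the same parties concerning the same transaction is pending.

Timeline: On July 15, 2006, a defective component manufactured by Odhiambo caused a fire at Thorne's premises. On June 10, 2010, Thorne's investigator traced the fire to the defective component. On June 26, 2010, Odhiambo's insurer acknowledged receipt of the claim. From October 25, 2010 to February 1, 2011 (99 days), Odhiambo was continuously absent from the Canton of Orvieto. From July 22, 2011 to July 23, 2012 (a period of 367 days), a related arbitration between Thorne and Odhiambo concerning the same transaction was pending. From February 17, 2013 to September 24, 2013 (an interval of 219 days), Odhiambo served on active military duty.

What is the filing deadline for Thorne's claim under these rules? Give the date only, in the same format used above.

January 17, 2014

Accrual is tied to discovery, so the period began on June 10, 2010 rather than on July 15, 2006 when the act occurred.
Adding the 2 years base period to June 10, 2010 gives a deadline of June 10, 2012, before any tolling.
Because the pending related arbitration ran from July 22, 2011 to July 23, 2012, the deadline is extended by 367 days to June 12, 2013.
The period was tolled for 219 days by the defendant's active military service (February 17, 2013 to September 24, 2013), pushing the deadline to January 17, 2014.
Although the defendant's absence ran from October 25, 2010 to February 1, 2011, the stated rules do not make that a tolling event, so it is disregarded.
Nothing else in the chronology tolls or restarts the period.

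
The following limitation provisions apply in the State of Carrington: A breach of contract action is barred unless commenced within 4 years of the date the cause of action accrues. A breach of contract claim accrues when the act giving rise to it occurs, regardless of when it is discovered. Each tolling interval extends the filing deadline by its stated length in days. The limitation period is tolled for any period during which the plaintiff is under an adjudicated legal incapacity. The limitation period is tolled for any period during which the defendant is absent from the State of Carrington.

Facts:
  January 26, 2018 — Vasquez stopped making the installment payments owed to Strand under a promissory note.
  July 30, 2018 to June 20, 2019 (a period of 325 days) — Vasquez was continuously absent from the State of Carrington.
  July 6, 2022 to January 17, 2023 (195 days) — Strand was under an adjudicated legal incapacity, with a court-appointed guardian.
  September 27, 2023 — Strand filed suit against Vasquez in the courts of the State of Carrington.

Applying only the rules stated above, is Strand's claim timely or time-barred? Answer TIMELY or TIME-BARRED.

TIME-BARRED

The cause of action accrued on January 26, 2018, the date of the act.
The untolled deadline — 4 years after January 26, 2018 — is January 26, 2022.
The period was tolled for 325 days by the defendant's absence from the jurisdiction (July 30, 2018 to June 20, 2019), pushing the deadline to December 17, 2022.
Because the plaintiff's legal incapacity ran from July 6, 2022 to January 17, 2023, the deadline is extended by 195 days to June 30, 2023.
The September 27, 2023 filing falls after the June 30, 2023 deadline; the claim is time-barred.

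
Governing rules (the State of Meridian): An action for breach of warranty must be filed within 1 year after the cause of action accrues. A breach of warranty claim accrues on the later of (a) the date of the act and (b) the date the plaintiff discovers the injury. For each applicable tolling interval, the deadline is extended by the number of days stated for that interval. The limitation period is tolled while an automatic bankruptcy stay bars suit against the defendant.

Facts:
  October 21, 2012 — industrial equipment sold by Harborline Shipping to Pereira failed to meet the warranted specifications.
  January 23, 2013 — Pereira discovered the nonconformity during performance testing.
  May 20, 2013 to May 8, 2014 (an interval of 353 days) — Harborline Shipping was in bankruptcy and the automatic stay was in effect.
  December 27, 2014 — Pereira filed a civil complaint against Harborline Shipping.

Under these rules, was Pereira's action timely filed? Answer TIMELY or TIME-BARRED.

Because discovery on January 23, 2013 post-dates the October 21, 2012 act, accrual under the later-of rule falls on January 23, 2013.
The untolled deadline — 1 year after January 23, 2013 — is January 23, 2014.
The period was tolled for 353 days by the automatic bankruptcy stay (May 20, 2013 to May 8, 2014), pushing the deadline to January 11, 2015.
Filing on December 27, 2014 beat the January 11, 2015 deadline — the action is timely.

TIMELY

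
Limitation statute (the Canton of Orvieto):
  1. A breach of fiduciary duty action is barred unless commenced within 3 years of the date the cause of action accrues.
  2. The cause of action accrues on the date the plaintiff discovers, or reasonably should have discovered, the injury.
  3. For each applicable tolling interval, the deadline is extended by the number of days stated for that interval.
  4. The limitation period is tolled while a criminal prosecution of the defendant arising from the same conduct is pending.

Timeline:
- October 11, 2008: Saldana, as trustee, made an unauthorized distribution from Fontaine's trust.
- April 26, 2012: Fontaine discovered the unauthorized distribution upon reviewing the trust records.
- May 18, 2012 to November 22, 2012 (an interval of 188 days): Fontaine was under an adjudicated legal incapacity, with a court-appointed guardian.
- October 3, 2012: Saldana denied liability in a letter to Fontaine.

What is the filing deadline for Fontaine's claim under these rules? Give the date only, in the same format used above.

April 26, 2015

Accrual is tied to discovery, so the period began on April 26, 2012 rather than on October 11, 2008 when the act occurred.
The untolled deadline — 3 years after April 26, 2012 — is April 26, 2015.
Although the plaintiff's incapacity ran from May 18, 2012 to November 22, 2012, the stated rules do not make that a tolling event, so it is disregarded.
Nothing else in the chronology tolls or restarts the period.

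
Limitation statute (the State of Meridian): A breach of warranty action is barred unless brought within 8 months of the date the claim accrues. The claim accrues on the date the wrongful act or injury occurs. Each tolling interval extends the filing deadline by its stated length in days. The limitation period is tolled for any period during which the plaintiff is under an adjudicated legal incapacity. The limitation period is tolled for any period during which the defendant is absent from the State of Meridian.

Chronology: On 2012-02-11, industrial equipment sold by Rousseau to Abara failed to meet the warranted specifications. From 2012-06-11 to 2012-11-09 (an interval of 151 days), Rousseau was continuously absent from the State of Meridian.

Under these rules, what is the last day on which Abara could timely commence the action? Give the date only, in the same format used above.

2013-03-11

The claim accrued on 2012-02-11, the date of the act.
Adding the 8 months base period to 2012-02-11 gives a deadline of 2012-10-11, before any tolling.
The defendant's absence from the jurisdiction from 2012-06-11 to 2012-11-09 tolled the period for 151 days, extending the deadline to 2013-03-11.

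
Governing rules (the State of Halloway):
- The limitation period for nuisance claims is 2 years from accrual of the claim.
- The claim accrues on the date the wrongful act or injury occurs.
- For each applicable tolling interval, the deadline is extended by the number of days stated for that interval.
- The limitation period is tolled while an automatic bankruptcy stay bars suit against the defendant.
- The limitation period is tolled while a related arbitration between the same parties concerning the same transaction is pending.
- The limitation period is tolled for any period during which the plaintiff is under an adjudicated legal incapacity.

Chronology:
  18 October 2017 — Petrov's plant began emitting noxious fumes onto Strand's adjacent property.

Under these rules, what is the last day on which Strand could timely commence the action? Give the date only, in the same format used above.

18 October 2019

The claim accrued on 18 October 2017, the date of the act.
Adding the 2 years base period to 18 October 2017 gives a deadline of 18 October 2019, before any tolling.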